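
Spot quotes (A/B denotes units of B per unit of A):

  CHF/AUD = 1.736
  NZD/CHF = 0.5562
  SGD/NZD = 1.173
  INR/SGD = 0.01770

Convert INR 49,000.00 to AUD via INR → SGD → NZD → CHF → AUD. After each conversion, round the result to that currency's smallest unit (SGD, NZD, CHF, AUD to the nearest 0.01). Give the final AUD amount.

AUD 982.30

INR 49,000.00 × 0.01770 = SGD 867.30
SGD 867.30 × 1.173 = NZD 1,017.34
NZD 1,017.34 × 0.5562 = CHF 565.84
CHF 565.84 × 1.736 = AUD 982.30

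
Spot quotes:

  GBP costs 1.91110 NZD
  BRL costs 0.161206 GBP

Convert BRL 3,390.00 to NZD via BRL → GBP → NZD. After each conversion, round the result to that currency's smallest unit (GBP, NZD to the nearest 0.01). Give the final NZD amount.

BRL 3,390.00 × 0.161206 = GBP 546.49
GBP 546.49 × 1.91110 = NZD 1,044.40

NZD 1,044.40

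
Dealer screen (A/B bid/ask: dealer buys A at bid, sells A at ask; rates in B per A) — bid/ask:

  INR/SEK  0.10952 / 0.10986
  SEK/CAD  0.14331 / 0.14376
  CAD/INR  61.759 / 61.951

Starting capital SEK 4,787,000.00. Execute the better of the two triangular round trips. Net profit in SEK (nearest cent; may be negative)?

Net profit: SEK 105,574.50

Best loop SEK → INR → CAD → SEK:
SEK 4,787,000.00 ÷ 0.10986 (buy INR at ask) = INR 43,573,639.18
INR 43,573,639.18 ÷ 61.951 (buy CAD at ask) = CAD 703,356.51
CAD 703,356.51 ÷ 0.14376 (buy SEK at ask) = SEK 4,892,574.50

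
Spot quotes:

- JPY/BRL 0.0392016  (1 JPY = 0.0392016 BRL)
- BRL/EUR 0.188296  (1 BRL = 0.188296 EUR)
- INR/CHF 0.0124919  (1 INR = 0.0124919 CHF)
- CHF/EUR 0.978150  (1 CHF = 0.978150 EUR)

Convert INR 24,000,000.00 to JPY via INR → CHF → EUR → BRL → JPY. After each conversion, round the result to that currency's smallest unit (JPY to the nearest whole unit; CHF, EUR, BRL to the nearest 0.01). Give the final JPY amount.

JPY 39,728,330

INR 24,000,000.00 × 0.0124919 = CHF 299,805.60
CHF 299,805.60 × 0.978150 = EUR 293,254.85
EUR 293,254.85 ÷ 0.188296 = BRL 1,557,414.12
BRL 1,557,414.12 ÷ 0.0392016 = JPY 39,728,330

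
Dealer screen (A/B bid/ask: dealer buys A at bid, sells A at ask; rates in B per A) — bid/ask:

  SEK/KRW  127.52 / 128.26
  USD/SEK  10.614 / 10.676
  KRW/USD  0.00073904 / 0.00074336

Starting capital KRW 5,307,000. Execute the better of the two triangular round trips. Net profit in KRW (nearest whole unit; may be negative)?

Net profit: KRW 1,532

Best loop KRW → USD → SEK → KRW:
KRW 5,307,000 × 0.00073904 (sell KRW at bid) = USD 3,922.09
USD 3,922.09 × 10.614 (sell USD at bid) = SEK 41,629.01
SEK 41,629.01 × 127.52 (sell SEK at bid) = KRW 5,308,532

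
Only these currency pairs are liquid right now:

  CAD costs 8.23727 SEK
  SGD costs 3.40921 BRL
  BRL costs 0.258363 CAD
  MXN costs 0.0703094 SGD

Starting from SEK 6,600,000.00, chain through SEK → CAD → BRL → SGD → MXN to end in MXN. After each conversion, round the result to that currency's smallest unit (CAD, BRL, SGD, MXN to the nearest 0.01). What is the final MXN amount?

MXN 12,937,881.56

SEK 6,600,000.00 ÷ 8.23727 = CAD 801,236.33
CAD 801,236.33 ÷ 0.258363 = BRL 3,101,203.85
BRL 3,101,203.85 ÷ 3.40921 = SGD 909,654.69
SGD 909,654.69 ÷ 0.0703094 = MXN 12,937,881.56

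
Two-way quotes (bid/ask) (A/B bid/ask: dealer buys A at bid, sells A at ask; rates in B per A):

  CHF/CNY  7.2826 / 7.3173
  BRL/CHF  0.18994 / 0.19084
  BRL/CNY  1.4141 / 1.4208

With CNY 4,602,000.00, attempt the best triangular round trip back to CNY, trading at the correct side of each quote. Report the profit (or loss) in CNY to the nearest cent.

Best loop CNY → CHF → BRL → CNY:
CNY 4,602,000.00 ÷ 7.3173 (buy CHF at ask) = CHF 628,920.50
CHF 628,920.50 ÷ 0.19084 (buy BRL at ask) = BRL 3,295,538.17
BRL 3,295,538.17 × 1.4141 (sell BRL at bid) = CNY 4,660,220.52

Net profit: CNY 58,220.52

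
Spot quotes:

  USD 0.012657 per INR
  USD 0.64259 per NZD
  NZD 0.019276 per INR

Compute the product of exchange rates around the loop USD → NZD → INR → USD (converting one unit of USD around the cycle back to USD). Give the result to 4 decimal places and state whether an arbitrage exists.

1.0218 (arbitrage exists)

Around USD → NZD → INR → USD: 1 ÷ 0.64259 ÷ 0.019276 × 0.012657 = 1.021833
Product > 1; profitable direction is USD → NZD → INR → USD.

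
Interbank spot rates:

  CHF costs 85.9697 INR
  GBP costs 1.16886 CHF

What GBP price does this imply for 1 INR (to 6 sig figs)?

1 INR ÷ 85.9697 = 0.011632 CHF
0.011632 CHF ÷ 1.16886 = 0.00995158 GBP

INR/GBP = 0.00995158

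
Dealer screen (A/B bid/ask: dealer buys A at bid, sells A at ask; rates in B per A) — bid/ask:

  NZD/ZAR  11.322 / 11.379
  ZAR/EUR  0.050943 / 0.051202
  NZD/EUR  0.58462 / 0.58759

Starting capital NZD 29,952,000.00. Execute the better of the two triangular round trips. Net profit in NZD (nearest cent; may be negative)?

Best loop NZD → EUR → ZAR → NZD:
NZD 29,952,000.00 × 0.58462 (sell NZD at bid) = EUR 17,510,538.24
EUR 17,510,538.24 ÷ 0.051202 (buy ZAR at ask) = ZAR 341,989,341.04
ZAR 341,989,341.04 ÷ 11.379 (buy NZD at ask) = NZD 30,054,428.42

Net profit: NZD 102,428.42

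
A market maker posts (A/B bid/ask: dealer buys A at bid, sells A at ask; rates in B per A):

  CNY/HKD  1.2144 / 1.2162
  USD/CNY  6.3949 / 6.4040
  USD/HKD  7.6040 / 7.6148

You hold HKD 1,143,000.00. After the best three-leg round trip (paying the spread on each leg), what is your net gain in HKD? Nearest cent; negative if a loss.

Best loop HKD → USD → CNY → HKD:
HKD 1,143,000.00 ÷ 7.6148 (buy USD at ask) = USD 150,102.43
USD 150,102.43 × 6.3949 (sell USD at bid) = CNY 959,890.04
CNY 959,890.04 × 1.2144 (sell CNY at bid) = HKD 1,165,690.47

Net profit: HKD 22,690.47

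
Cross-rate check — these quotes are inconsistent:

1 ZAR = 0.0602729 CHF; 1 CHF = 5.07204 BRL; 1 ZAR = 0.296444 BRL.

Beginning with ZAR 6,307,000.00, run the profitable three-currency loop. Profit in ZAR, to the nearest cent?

Profitable loop is ZAR → CHF → BRL → ZAR:
ZAR 6,307,000.00 × 0.0602729 = CHF 380,141.18
CHF 380,141.18 × 5.07204 = BRL 1,928,091.27
BRL 1,928,091.27 ÷ 0.296444 = ZAR 6,504,065.77
Profit = ZAR 6,504,065.77 − ZAR 6,307,000.00

Profit: ZAR 197,065.77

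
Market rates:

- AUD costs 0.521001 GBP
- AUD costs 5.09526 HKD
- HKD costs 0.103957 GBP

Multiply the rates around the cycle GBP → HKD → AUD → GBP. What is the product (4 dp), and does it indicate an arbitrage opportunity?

0.9836 (arbitrage exists)

Around GBP → HKD → AUD → GBP: 1 ÷ 0.103957 ÷ 5.09526 × 0.521001 = 0.983600
Product < 1; profitable direction is GBP → AUD → HKD → GBP.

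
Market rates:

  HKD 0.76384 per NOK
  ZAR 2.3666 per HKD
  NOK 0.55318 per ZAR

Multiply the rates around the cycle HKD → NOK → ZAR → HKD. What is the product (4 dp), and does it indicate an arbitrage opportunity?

1.0000 (no arbitrage)

Around HKD → NOK → ZAR → HKD: 1 ÷ 0.76384 ÷ 0.55318 ÷ 2.3666 = 1.000014
Product ≈ 1 (deviation 0.001%, within rounding noise).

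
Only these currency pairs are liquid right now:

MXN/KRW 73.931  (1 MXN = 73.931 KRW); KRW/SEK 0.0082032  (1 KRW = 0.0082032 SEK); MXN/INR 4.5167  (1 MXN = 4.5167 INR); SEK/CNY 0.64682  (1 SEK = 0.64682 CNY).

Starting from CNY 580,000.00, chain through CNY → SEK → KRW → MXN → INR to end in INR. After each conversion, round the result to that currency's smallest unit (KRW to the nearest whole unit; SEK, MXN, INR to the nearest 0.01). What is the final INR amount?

INR 6,678,146.14

CNY 580,000.00 ÷ 0.64682 = SEK 896,694.60
SEK 896,694.60 ÷ 0.0082032 = KRW 109,310,342
KRW 109,310,342 ÷ 73.931 = MXN 1,478,545.43
MXN 1,478,545.43 × 4.5167 = INR 6,678,146.14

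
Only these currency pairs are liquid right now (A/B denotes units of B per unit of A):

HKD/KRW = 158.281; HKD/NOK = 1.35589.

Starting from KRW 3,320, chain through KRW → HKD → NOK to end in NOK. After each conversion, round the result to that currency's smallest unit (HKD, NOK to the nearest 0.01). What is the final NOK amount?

KRW 3,320 ÷ 158.281 = HKD 20.98
HKD 20.98 × 1.35589 = NOK 28.45

NOK 28.45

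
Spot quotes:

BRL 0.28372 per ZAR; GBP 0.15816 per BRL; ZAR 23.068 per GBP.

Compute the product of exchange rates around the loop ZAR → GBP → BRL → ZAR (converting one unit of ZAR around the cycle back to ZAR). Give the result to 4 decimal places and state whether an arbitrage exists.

0.9661 (arbitrage exists)

Around ZAR → GBP → BRL → ZAR: 1 ÷ 23.068 ÷ 0.15816 ÷ 0.28372 = 0.966059
Product < 1; profitable direction is ZAR → BRL → GBP → ZAR.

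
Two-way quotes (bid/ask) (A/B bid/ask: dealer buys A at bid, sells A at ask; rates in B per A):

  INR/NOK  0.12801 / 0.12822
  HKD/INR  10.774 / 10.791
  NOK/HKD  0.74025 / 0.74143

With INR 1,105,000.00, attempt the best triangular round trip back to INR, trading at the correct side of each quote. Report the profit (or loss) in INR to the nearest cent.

Best loop INR → NOK → HKD → INR:
INR 1,105,000.00 × 0.12801 (sell INR at bid) = NOK 141,451.05
NOK 141,451.05 × 0.74025 (sell NOK at bid) = HKD 104,709.14
HKD 104,709.14 × 10.774 (sell HKD at bid) = INR 1,128,136.27

Net profit: INR 23,136.27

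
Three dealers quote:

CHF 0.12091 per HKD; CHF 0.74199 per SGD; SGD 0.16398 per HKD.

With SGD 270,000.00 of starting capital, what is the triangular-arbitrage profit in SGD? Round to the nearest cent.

Profit: SGD 1,700.52

Profitable loop is SGD → CHF → HKD → SGD:
SGD 270,000.00 × 0.74199 = CHF 200,337.30
CHF 200,337.30 ÷ 0.12091 = HKD 1,656,912.58
HKD 1,656,912.58 × 0.16398 = SGD 271,700.52
Profit = SGD 271,700.52 − SGD 270,000.00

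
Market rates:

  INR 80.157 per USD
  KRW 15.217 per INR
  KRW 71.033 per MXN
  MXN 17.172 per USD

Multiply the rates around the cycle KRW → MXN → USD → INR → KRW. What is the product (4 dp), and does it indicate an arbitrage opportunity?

1.0000 (no arbitrage)

Around KRW → MXN → USD → INR → KRW: 1 ÷ 71.033 ÷ 17.172 × 80.157 × 15.217 = 0.999976
Product ≈ 1 (deviation 0.002%, within rounding noise).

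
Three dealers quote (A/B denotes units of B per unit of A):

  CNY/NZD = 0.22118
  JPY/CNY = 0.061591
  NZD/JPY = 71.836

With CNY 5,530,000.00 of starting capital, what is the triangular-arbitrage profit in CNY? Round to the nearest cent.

Profitable loop is CNY → JPY → NZD → CNY:
CNY 5,530,000.00 ÷ 0.061591 = JPY 89,785,845
JPY 89,785,845 ÷ 71.836 = NZD 1,249,872.56
NZD 1,249,872.56 ÷ 0.22118 = CNY 5,650,929.39
Profit = CNY 5,650,929.39 − CNY 5,530,000.00

Profit: CNY 120,929.39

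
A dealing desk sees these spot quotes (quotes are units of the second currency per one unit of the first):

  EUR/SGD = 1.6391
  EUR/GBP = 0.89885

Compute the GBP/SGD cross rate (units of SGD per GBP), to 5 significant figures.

GBP/SGD = 1.8236

1 GBP ÷ 0.89885 = 1.11253 EUR
1.11253 EUR × 1.6391 = 1.82355 SGD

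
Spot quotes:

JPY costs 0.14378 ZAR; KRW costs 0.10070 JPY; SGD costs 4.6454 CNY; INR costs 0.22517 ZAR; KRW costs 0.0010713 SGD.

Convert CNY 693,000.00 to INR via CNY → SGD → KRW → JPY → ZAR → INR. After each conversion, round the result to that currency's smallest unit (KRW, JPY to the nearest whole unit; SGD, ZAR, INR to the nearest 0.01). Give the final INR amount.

INR 8,953,986.50

CNY 693,000.00 ÷ 4.6454 = SGD 149,179.83
SGD 149,179.83 ÷ 0.0010713 = KRW 139,251,218
KRW 139,251,218 × 0.10070 = JPY 14,022,598
JPY 14,022,598 × 0.14378 = ZAR 2,016,169.14
ZAR 2,016,169.14 ÷ 0.22517 = INR 8,953,986.50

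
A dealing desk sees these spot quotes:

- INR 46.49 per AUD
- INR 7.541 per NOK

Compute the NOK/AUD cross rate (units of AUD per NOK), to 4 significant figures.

1 NOK × 7.541 = 7.541 INR
7.541 INR ÷ 46.49 = 0.162207 AUD

NOK/AUD = 0.1622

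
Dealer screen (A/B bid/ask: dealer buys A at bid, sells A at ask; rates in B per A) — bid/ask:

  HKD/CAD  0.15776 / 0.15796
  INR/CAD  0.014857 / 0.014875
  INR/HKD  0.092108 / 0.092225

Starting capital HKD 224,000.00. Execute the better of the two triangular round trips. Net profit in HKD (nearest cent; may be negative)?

Net profit: HKD 4,445.89

Best loop HKD → INR → CAD → HKD:
HKD 224,000.00 ÷ 0.092225 (buy INR at ask) = INR 2,428,842.50
INR 2,428,842.50 × 0.014857 (sell INR at bid) = CAD 36,085.31
CAD 36,085.31 ÷ 0.15796 (buy HKD at ask) = HKD 228,445.89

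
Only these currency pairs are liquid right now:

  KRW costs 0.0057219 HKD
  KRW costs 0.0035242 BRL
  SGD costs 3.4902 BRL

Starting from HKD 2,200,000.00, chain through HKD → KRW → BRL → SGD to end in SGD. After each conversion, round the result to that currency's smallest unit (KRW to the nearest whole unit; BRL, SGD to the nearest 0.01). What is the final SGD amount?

SGD 388,233.18

HKD 2,200,000.00 ÷ 0.0057219 = KRW 384,487,670
KRW 384,487,670 × 0.0035242 = BRL 1,355,011.45
BRL 1,355,011.45 ÷ 3.4902 = SGD 388,233.18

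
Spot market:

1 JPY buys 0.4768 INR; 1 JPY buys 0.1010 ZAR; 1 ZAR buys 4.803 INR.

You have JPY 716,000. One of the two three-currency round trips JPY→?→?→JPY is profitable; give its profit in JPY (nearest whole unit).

Profitable loop is JPY → ZAR → INR → JPY:
JPY 716,000 × 0.1010 = ZAR 72,316.00
ZAR 72,316.00 × 4.803 = INR 347,333.75
INR 347,333.75 ÷ 0.4768 = JPY 728,468
Profit = JPY 728,468 − JPY 716,000

Profit: JPY 12,468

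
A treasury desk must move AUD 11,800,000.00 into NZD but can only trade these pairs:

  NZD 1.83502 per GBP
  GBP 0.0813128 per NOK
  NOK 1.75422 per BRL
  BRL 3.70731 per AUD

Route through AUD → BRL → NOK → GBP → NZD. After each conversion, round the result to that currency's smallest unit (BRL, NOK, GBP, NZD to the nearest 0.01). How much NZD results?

NZD 11,450,506.19

AUD 11,800,000.00 × 3.70731 = BRL 43,746,258.00
BRL 43,746,258.00 × 1.75422 = NOK 76,740,560.71
NOK 76,740,560.71 × 0.0813128 = GBP 6,239,989.86
GBP 6,239,989.86 × 1.83502 = NZD 11,450,506.19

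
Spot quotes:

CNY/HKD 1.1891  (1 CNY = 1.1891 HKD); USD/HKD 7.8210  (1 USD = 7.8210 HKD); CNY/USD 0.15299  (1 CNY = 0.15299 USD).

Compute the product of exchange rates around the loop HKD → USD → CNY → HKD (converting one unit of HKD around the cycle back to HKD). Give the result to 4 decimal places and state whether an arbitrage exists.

0.9938 (arbitrage exists)

Around HKD → USD → CNY → HKD: 1 ÷ 7.8210 ÷ 0.15299 × 1.1891 = 0.993786
Product < 1; profitable direction is HKD → CNY → USD → HKD.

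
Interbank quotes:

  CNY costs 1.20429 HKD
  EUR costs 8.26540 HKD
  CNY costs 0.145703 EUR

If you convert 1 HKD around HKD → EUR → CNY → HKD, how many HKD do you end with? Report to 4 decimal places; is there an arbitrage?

1.0000 (no arbitrage)

Around HKD → EUR → CNY → HKD: 1 ÷ 8.26540 ÷ 0.145703 × 1.20429 = 0.999997
Product ≈ 1 (deviation 0.000%, within rounding noise).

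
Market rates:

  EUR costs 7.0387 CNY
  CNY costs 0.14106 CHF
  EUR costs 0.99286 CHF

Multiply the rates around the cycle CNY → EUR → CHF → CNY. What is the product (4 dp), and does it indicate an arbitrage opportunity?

1.0000 (no arbitrage)

Around CNY → EUR → CHF → CNY: 1 ÷ 7.0387 × 0.99286 ÷ 0.14106 = 0.999981
Product ≈ 1 (deviation 0.002%, within rounding noise).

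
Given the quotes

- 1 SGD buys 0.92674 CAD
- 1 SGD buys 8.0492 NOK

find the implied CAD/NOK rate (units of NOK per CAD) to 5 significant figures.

CAD/NOK = 8.6855

1 CAD ÷ 0.92674 = 1.07905 SGD
1.07905 SGD × 8.0492 = 8.6855 NOK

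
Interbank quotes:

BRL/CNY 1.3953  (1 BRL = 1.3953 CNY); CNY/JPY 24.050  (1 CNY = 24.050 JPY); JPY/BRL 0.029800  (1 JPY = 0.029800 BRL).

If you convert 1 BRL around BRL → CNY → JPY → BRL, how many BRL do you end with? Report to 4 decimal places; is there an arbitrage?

1.0000 (no arbitrage)

Around BRL → CNY → JPY → BRL: 1 × 1.3953 × 24.050 × 0.029800 = 0.999998
Product ≈ 1 (deviation 0.000%, within rounding noise).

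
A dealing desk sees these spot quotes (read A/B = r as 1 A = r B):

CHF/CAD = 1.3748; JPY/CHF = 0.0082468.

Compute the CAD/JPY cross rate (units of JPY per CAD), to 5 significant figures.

1 CAD ÷ 1.3748 = 0.727379 CHF
0.727379 CHF ÷ 0.0082468 = 88.2013 JPY

CAD/JPY = 88.201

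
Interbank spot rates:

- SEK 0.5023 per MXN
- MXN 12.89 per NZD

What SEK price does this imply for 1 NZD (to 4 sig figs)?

1 NZD × 12.89 = 12.89 MXN
12.89 MXN × 0.5023 = 6.47465 SEK

NZD/SEK = 6.475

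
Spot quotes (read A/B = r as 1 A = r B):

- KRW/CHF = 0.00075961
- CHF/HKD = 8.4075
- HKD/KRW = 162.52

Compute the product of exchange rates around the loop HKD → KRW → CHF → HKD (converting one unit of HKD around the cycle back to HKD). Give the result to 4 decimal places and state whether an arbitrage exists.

1.0379 (arbitrage exists)

Around HKD → KRW → CHF → HKD: 1 × 162.52 × 0.00075961 × 8.4075 = 1.037921
Product > 1; profitable direction is HKD → KRW → CHF → HKD.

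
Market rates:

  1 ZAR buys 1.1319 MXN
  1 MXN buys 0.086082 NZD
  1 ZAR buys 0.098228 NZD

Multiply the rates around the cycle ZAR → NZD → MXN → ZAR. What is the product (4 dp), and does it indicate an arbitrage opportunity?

Around ZAR → NZD → MXN → ZAR: 1 × 0.098228 ÷ 0.086082 ÷ 1.1319 = 1.008126
Product > 1; profitable direction is ZAR → NZD → MXN → ZAR.

1.0081 (arbitrage exists)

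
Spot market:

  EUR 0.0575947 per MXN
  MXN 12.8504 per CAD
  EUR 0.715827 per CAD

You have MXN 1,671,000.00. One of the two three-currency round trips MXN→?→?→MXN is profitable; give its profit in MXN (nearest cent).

Profitable loop is MXN → EUR → CAD → MXN:
MXN 1,671,000.00 × 0.0575947 = EUR 96,240.74
EUR 96,240.74 ÷ 0.715827 = CAD 134,446.93
CAD 134,446.93 × 12.8504 = MXN 1,727,696.85
Profit = MXN 1,727,696.85 − MXN 1,671,000.00

Profit: MXN 56,696.85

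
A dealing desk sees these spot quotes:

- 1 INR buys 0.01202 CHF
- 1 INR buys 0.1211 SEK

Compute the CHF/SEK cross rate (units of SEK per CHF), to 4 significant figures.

1 CHF ÷ 0.01202 = 83.1947 INR
83.1947 INR × 0.1211 = 10.0749 SEK

CHF/SEK = 10.07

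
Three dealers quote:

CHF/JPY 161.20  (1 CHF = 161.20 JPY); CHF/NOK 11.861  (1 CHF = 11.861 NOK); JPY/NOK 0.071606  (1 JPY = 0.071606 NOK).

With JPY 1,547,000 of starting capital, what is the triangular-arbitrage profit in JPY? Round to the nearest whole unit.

Profit: JPY 42,634

Profitable loop is JPY → CHF → NOK → JPY:
JPY 1,547,000 ÷ 161.20 = CHF 9,596.77
CHF 9,596.77 × 11.861 = NOK 113,827.34
NOK 113,827.34 ÷ 0.071606 = JPY 1,589,634
Profit = JPY 1,589,634 − JPY 1,547,000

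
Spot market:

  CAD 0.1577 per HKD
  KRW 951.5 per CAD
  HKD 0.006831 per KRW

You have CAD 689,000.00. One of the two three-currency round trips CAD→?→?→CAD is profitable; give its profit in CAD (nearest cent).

Profit: CAD 17,226.47

Profitable loop is CAD → KRW → HKD → CAD:
CAD 689,000.00 × 951.5 = KRW 655,583,500
KRW 655,583,500 × 0.006831 = HKD 4,478,290.89
HKD 4,478,290.89 × 0.1577 = CAD 706,226.47
Profit = CAD 706,226.47 − CAD 689,000.00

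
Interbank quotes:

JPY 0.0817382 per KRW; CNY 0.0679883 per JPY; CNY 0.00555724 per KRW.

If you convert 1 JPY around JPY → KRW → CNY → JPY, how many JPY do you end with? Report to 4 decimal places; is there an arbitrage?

Around JPY → KRW → CNY → JPY: 1 ÷ 0.0817382 × 0.00555724 ÷ 0.0679883 = 1.000000
Product ≈ 1 (deviation 0.000%, within rounding noise).

1.0000 (no arbitrage)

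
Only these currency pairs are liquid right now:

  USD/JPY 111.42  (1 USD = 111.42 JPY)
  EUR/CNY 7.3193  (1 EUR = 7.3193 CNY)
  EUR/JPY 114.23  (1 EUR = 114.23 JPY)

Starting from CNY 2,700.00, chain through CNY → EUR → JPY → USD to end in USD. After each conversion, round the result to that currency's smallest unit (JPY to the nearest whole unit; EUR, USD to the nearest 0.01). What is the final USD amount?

CNY 2,700.00 ÷ 7.3193 = EUR 368.89
EUR 368.89 × 114.23 = JPY 42,138
JPY 42,138 ÷ 111.42 = USD 378.19

USD 378.19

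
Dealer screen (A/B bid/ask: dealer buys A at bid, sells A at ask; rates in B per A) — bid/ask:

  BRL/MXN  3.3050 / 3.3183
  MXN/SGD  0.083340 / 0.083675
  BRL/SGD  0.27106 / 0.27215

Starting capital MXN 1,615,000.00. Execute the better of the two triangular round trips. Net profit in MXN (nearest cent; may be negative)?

Net profit: MXN 19,515.89

Best loop MXN → SGD → BRL → MXN:
MXN 1,615,000.00 × 0.083340 (sell MXN at bid) = SGD 134,594.10
SGD 134,594.10 ÷ 0.27215 (buy BRL at ask) = BRL 494,558.52
BRL 494,558.52 × 3.3050 (sell BRL at bid) = MXN 1,634,515.89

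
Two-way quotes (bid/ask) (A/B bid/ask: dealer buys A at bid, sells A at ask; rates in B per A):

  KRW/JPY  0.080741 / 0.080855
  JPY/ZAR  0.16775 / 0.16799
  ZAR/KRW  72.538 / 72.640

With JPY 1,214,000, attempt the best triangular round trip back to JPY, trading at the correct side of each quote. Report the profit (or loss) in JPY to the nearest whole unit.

Net profit: JPY 16,418

Best loop JPY → KRW → ZAR → JPY:
JPY 1,214,000 ÷ 0.080855 (buy KRW at ask) = KRW 15,014,532
KRW 15,014,532 ÷ 72.640 (buy ZAR at ask) = ZAR 206,697.86
ZAR 206,697.86 ÷ 0.16799 (buy JPY at ask) = JPY 1,230,418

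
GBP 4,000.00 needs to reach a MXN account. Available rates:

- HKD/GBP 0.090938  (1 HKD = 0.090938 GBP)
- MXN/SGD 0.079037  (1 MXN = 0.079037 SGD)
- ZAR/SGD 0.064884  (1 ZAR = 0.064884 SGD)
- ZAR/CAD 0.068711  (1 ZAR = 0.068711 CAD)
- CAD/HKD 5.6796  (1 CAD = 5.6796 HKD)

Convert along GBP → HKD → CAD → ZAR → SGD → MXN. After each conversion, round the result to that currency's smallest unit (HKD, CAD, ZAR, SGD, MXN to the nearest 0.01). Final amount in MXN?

MXN 92,528.94

GBP 4,000.00 ÷ 0.090938 = HKD 43,986.01
HKD 43,986.01 ÷ 5.6796 = CAD 7,744.56
CAD 7,744.56 ÷ 0.068711 = ZAR 112,712.08
ZAR 112,712.08 × 0.064884 = SGD 7,313.21
SGD 7,313.21 ÷ 0.079037 = MXN 92,528.94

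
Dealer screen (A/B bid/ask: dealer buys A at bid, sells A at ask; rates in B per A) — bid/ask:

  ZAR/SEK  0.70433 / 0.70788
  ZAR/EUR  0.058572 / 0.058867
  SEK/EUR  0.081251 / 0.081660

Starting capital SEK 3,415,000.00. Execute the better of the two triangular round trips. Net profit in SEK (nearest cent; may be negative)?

Best loop SEK → ZAR → EUR → SEK:
SEK 3,415,000.00 ÷ 0.70788 (buy ZAR at ask) = ZAR 4,824,264.00
ZAR 4,824,264.00 × 0.058572 (sell ZAR at bid) = EUR 282,566.79
EUR 282,566.79 ÷ 0.081660 (buy SEK at ask) = SEK 3,460,283.99

Net profit: SEK 45,283.99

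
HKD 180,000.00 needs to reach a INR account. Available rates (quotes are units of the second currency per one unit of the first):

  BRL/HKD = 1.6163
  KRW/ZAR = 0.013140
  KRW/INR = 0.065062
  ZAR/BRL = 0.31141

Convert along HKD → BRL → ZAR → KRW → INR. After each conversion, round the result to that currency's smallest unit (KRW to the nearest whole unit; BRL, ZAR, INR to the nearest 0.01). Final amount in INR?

INR 1,770,720.43

HKD 180,000.00 ÷ 1.6163 = BRL 111,365.46
BRL 111,365.46 ÷ 0.31141 = ZAR 357,616.84
ZAR 357,616.84 ÷ 0.013140 = KRW 27,215,893
KRW 27,215,893 × 0.065062 = INR 1,770,720.43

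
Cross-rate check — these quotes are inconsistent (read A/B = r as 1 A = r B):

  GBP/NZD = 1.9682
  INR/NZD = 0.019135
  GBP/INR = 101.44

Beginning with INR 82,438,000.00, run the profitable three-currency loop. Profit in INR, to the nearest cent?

Profitable loop is INR → GBP → NZD → INR:
INR 82,438,000.00 ÷ 101.44 = GBP 812,677.44
GBP 812,677.44 × 1.9682 = NZD 1,599,511.75
NZD 1,599,511.75 ÷ 0.019135 = INR 83,590,893.49
Profit = INR 83,590,893.49 − INR 82,438,000.00

Profit: INR 1,152,893.49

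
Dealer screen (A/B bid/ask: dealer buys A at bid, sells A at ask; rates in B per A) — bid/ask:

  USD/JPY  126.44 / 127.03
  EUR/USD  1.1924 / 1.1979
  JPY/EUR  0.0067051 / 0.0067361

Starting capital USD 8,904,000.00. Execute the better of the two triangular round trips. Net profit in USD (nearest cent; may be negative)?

Net profit: USD 97,126.50

Best loop USD → JPY → EUR → USD:
USD 8,904,000.00 × 126.44 (sell USD at bid) = JPY 1,125,821,760
JPY 1,125,821,760 × 0.0067051 (sell JPY at bid) = EUR 7,548,747.48
EUR 7,548,747.48 × 1.1924 (sell EUR at bid) = USD 9,001,126.50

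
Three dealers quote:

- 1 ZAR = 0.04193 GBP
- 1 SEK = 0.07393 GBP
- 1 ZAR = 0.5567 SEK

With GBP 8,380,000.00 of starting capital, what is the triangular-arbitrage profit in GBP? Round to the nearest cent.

Profitable loop is GBP → SEK → ZAR → GBP:
GBP 8,380,000.00 ÷ 0.07393 = SEK 113,350,466.66
SEK 113,350,466.66 ÷ 0.5567 = ZAR 203,611,400.50
ZAR 203,611,400.50 × 0.04193 = GBP 8,537,426.02
Profit = GBP 8,537,426.02 − GBP 8,380,000.00

Profit: GBP 157,426.02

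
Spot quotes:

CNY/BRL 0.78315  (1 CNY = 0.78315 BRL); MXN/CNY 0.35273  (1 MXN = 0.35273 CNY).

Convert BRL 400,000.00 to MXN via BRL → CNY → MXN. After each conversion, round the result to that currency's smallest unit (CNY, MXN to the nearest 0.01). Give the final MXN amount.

BRL 400,000.00 ÷ 0.78315 = CNY 510,757.84
CNY 510,757.84 ÷ 0.35273 = MXN 1,448,013.61

MXN 1,448,013.61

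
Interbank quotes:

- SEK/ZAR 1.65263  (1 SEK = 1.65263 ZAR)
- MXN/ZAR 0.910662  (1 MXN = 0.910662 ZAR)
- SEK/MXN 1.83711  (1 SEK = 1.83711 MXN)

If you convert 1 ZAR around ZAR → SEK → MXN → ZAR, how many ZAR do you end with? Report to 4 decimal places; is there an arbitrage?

Around ZAR → SEK → MXN → ZAR: 1 ÷ 1.65263 × 1.83711 × 0.910662 = 1.012317
Product > 1; profitable direction is ZAR → SEK → MXN → ZAR.

1.0123 (arbitrage exists)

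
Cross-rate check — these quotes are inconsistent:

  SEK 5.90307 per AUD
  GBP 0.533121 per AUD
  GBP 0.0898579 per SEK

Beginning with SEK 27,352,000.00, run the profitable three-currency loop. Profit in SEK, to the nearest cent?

Profit: SEK 138,375.99

Profitable loop is SEK → AUD → GBP → SEK:
SEK 27,352,000.00 ÷ 5.90307 = AUD 4,633,521.20
AUD 4,633,521.20 × 0.533121 = GBP 2,470,227.46
GBP 2,470,227.46 ÷ 0.0898579 = SEK 27,490,375.99
Profit = SEK 27,490,375.99 − SEK 27,352,000.00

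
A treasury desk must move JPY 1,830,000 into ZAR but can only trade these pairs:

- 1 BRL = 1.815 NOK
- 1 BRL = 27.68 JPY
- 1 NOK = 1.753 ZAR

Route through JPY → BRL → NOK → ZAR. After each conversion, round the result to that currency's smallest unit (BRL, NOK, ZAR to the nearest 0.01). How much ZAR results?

JPY 1,830,000 ÷ 27.68 = BRL 66,112.72
BRL 66,112.72 × 1.815 = NOK 119,994.59
NOK 119,994.59 × 1.753 = ZAR 210,350.52

ZAR 210,350.52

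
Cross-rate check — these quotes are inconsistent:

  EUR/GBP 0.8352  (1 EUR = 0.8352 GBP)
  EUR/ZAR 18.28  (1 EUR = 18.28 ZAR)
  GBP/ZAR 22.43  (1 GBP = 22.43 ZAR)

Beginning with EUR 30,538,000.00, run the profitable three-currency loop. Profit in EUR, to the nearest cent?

Profit: EUR 757,663.15

Profitable loop is EUR → GBP → ZAR → EUR:
EUR 30,538,000.00 × 0.8352 = GBP 25,505,337.60
GBP 25,505,337.60 × 22.43 = ZAR 572,084,722.37
ZAR 572,084,722.37 ÷ 18.28 = EUR 31,295,663.15
Profit = EUR 31,295,663.15 − EUR 30,538,000.00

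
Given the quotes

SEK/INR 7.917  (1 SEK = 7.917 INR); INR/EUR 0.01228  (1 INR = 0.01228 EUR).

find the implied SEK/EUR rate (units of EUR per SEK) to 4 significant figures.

SEK/EUR = 0.09722

1 SEK × 7.917 = 7.917 INR
7.917 INR × 0.01228 = 0.0972208 EUR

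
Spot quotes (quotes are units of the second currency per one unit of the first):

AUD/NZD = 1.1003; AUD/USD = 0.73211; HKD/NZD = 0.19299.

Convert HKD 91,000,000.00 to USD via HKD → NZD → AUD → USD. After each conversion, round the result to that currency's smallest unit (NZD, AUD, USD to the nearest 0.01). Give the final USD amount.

HKD 91,000,000.00 × 0.19299 = NZD 17,562,090.00
NZD 17,562,090.00 ÷ 1.1003 = AUD 15,961,183.31
AUD 15,961,183.31 × 0.73211 = USD 11,685,341.91

USD 11,685,341.91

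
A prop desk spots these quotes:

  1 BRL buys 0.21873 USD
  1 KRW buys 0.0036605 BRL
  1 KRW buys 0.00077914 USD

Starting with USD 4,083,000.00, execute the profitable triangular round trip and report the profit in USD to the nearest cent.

Profit: USD 112,779.37

Profitable loop is USD → KRW → BRL → USD:
USD 4,083,000.00 ÷ 0.00077914 = KRW 5,240,393,254
KRW 5,240,393,254 × 0.0036605 = BRL 19,182,459.51
BRL 19,182,459.51 × 0.21873 = USD 4,195,779.37
Profit = USD 4,195,779.37 − USD 4,083,000.00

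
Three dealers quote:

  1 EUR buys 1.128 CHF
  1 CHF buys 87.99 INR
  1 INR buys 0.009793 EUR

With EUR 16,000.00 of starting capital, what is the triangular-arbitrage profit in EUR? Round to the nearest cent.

Profitable loop is EUR → INR → CHF → EUR:
EUR 16,000.00 ÷ 0.009793 = INR 1,633,820.08
INR 1,633,820.08 ÷ 87.99 = CHF 18,568.25
CHF 18,568.25 ÷ 1.128 = EUR 16,461.21
Profit = EUR 16,461.21 − EUR 16,000.00

Profit: EUR 461.21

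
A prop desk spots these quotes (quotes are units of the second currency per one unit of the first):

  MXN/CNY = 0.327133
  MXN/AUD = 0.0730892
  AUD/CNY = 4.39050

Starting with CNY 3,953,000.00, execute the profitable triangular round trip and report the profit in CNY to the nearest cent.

Profit: CNY 76,804.53

Profitable loop is CNY → AUD → MXN → CNY:
CNY 3,953,000.00 ÷ 4.39050 = AUD 900,353.03
AUD 900,353.03 ÷ 0.0730892 = MXN 12,318,550.96
MXN 12,318,550.96 × 0.327133 = CNY 4,029,804.53
Profit = CNY 4,029,804.53 − CNY 3,953,000.00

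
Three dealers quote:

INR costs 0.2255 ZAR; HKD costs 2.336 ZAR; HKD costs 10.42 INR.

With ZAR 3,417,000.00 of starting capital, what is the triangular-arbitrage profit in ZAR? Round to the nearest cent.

Profitable loop is ZAR → HKD → INR → ZAR:
ZAR 3,417,000.00 ÷ 2.336 = HKD 1,462,756.85
HKD 1,462,756.85 × 10.42 = INR 15,241,926.37
INR 15,241,926.37 × 0.2255 = ZAR 3,437,054.40
Profit = ZAR 3,437,054.40 − ZAR 3,417,000.00

Profit: ZAR 20,054.40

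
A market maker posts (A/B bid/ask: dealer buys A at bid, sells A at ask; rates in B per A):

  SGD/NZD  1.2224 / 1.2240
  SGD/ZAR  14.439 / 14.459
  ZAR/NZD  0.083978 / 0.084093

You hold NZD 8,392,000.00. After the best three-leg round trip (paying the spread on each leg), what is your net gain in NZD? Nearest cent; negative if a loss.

Net profit: NZD 44,857.48

Best loop NZD → ZAR → SGD → NZD:
NZD 8,392,000.00 ÷ 0.084093 (buy ZAR at ask) = ZAR 99,794,275.39
ZAR 99,794,275.39 ÷ 14.459 (buy SGD at ask) = SGD 6,901,879.48
SGD 6,901,879.48 × 1.2224 (sell SGD at bid) = NZD 8,436,857.48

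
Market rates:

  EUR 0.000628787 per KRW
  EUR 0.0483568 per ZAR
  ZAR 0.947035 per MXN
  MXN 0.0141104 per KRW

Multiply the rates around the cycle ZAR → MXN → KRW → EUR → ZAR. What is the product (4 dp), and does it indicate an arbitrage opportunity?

0.9731 (arbitrage exists)

Around ZAR → MXN → KRW → EUR → ZAR: 1 ÷ 0.947035 ÷ 0.0141104 × 0.000628787 ÷ 0.0483568 = 0.973062
Product < 1; profitable direction is ZAR → EUR → KRW → MXN → ZAR.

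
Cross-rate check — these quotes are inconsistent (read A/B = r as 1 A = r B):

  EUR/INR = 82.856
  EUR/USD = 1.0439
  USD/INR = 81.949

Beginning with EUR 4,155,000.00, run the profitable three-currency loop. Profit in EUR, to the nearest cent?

Profit: EUR 134,924.22

Profitable loop is EUR → USD → INR → EUR:
EUR 4,155,000.00 × 1.0439 = USD 4,337,404.50
USD 4,337,404.50 × 81.949 = INR 355,445,961.37
INR 355,445,961.37 ÷ 82.856 = EUR 4,289,924.22
Profit = EUR 4,289,924.22 − EUR 4,155,000.00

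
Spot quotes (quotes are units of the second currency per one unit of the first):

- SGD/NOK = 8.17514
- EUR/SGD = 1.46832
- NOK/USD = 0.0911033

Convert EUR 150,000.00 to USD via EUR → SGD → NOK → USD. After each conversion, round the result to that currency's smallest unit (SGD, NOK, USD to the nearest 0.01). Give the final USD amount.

USD 164,036.80

EUR 150,000.00 × 1.46832 = SGD 220,248.00
SGD 220,248.00 × 8.17514 = NOK 1,800,558.23
NOK 1,800,558.23 × 0.0911033 = USD 164,036.80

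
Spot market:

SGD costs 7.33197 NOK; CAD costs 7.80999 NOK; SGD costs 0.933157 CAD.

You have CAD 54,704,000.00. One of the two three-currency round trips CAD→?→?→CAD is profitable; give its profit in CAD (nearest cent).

Profitable loop is CAD → SGD → NOK → CAD:
CAD 54,704,000.00 ÷ 0.933157 = SGD 58,622,504.04
SGD 58,622,504.04 × 7.33197 = NOK 429,818,440.93
NOK 429,818,440.93 ÷ 7.80999 = CAD 55,034,441.90
Profit = CAD 55,034,441.90 − CAD 54,704,000.00

Profit: CAD 330,441.90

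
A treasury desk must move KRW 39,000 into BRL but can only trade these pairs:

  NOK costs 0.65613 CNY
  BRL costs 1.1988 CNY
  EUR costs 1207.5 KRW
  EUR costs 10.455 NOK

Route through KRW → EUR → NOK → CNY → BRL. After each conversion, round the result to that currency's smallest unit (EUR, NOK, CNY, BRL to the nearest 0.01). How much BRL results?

KRW 39,000 ÷ 1207.5 = EUR 32.30
EUR 32.30 × 10.455 = NOK 337.70
NOK 337.70 × 0.65613 = CNY 221.58
CNY 221.58 ÷ 1.1988 = BRL 184.83

BRL 184.83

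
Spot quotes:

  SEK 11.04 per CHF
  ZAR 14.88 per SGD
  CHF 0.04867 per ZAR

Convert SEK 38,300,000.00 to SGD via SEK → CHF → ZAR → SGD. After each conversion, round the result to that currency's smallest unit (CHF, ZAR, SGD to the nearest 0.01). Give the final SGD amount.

SEK 38,300,000.00 ÷ 11.04 = CHF 3,469,202.90
CHF 3,469,202.90 ÷ 0.04867 = ZAR 71,280,108.90
ZAR 71,280,108.90 ÷ 14.88 = SGD 4,790,329.90

SGD 4,790,329.90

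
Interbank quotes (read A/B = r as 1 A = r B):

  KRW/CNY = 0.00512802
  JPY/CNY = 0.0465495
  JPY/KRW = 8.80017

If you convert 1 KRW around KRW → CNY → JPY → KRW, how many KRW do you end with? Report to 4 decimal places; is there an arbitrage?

Around KRW → CNY → JPY → KRW: 1 × 0.00512802 ÷ 0.0465495 × 8.80017 = 0.969451
Product < 1; profitable direction is KRW → JPY → CNY → KRW.

0.9695 (arbitrage exists)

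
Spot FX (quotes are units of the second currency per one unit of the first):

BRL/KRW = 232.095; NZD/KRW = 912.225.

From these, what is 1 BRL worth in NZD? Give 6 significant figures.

1 BRL × 232.095 = 232.095 KRW
232.095 KRW ÷ 912.225 = 0.254427 NZD

BRL/NZD = 0.254427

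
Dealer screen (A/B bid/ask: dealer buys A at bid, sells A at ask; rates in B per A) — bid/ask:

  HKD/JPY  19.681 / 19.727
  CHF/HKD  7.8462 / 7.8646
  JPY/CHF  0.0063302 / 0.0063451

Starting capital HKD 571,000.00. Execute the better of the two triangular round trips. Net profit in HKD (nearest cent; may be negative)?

Net profit: HKD 9,042.68

Best loop HKD → CHF → JPY → HKD:
HKD 571,000.00 ÷ 7.8646 (buy CHF at ask) = CHF 72,603.82
CHF 72,603.82 ÷ 0.0063451 (buy JPY at ask) = JPY 11,442,502
JPY 11,442,502 ÷ 19.727 (buy HKD at ask) = HKD 580,042.68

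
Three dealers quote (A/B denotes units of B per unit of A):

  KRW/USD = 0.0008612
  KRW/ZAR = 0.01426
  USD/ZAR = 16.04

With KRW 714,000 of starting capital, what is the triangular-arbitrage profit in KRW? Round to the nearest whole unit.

Profit: KRW 23,071

Profitable loop is KRW → ZAR → USD → KRW:
KRW 714,000 × 0.01426 = ZAR 10,181.64
ZAR 10,181.64 ÷ 16.04 = USD 634.77
USD 634.77 ÷ 0.0008612 = KRW 737,071
Profit = KRW 737,071 − KRW 714,000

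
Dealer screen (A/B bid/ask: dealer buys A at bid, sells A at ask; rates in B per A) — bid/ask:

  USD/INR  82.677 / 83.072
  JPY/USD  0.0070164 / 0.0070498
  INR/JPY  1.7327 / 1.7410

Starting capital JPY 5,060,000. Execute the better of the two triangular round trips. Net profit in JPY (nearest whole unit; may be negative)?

Best loop JPY → USD → INR → JPY:
JPY 5,060,000 × 0.0070164 (sell JPY at bid) = USD 35,502.98
USD 35,502.98 × 82.677 (sell USD at bid) = INR 2,935,280.21
INR 2,935,280.21 × 1.7327 (sell INR at bid) = JPY 5,085,960

Net profit: JPY 25,960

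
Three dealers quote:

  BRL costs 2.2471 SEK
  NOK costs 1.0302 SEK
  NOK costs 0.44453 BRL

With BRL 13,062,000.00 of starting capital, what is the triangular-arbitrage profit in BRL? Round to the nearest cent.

Profitable loop is BRL → NOK → SEK → BRL:
BRL 13,062,000.00 ÷ 0.44453 = NOK 29,383,843.61
NOK 29,383,843.61 × 1.0302 = SEK 30,271,235.69
SEK 30,271,235.69 ÷ 2.2471 = BRL 13,471,245.47
Profit = BRL 13,471,245.47 − BRL 13,062,000.00

Profit: BRL 409,245.47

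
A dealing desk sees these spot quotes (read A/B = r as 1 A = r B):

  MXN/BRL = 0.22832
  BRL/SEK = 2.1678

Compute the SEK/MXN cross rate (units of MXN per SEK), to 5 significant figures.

1 SEK ÷ 2.1678 = 0.461297 BRL
0.461297 BRL ÷ 0.22832 = 2.0204 MXN

SEK/MXN = 2.0204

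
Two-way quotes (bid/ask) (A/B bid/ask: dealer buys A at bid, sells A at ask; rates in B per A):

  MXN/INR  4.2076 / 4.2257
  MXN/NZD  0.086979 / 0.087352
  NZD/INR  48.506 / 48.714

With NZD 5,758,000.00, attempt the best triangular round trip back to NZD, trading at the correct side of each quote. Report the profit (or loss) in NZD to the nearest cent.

Net result: NZD -9,124.92 (no profitable arbitrage after spreads)

Best loop NZD → INR → MXN → NZD:
NZD 5,758,000.00 × 48.506 (sell NZD at bid) = INR 279,297,548.00
INR 279,297,548.00 ÷ 4.2257 (buy MXN at ask) = MXN 66,094,977.87
MXN 66,094,977.87 × 0.086979 (sell MXN at bid) = NZD 5,748,875.08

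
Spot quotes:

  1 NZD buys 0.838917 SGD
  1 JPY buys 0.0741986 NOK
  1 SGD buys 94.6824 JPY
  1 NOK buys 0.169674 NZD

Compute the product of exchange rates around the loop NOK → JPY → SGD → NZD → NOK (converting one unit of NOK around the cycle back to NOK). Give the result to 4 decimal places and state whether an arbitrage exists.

Around NOK → JPY → SGD → NZD → NOK: 1 ÷ 0.0741986 ÷ 94.6824 ÷ 0.838917 ÷ 0.169674 = 1.000002
Product ≈ 1 (deviation 0.000%, within rounding noise).

1.0000 (no arbitrage)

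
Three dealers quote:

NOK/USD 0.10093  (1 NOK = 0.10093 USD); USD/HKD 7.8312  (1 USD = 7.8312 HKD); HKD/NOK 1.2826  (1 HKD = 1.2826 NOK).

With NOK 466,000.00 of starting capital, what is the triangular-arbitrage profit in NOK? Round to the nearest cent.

Profit: NOK 6,417.24

Profitable loop is NOK → USD → HKD → NOK:
NOK 466,000.00 × 0.10093 = USD 47,033.38
USD 47,033.38 × 7.8312 = HKD 368,327.81
HKD 368,327.81 × 1.2826 = NOK 472,417.24
Profit = NOK 472,417.24 − NOK 466,000.00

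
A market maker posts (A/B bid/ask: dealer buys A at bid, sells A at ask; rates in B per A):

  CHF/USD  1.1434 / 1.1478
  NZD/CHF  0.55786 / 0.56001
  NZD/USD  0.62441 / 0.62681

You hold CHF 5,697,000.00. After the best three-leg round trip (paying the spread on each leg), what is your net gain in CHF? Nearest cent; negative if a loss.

Best loop CHF → USD → NZD → CHF:
CHF 5,697,000.00 × 1.1434 (sell CHF at bid) = USD 6,513,949.80
USD 6,513,949.80 ÷ 0.62681 (buy NZD at ask) = NZD 10,392,223.80
NZD 10,392,223.80 × 0.55786 (sell NZD at bid) = CHF 5,797,405.97

Net profit: CHF 100,405.97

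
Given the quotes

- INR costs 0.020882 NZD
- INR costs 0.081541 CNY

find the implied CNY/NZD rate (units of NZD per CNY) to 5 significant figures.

1 CNY ÷ 0.081541 = 12.2638 INR
12.2638 INR × 0.020882 = 0.256092 NZD

CNY/NZD = 0.25609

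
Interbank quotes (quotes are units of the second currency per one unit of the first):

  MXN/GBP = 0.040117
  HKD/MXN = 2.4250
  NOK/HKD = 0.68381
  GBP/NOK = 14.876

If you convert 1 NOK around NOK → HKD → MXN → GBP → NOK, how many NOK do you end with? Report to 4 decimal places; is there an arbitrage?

Around NOK → HKD → MXN → GBP → NOK: 1 × 0.68381 × 2.4250 × 0.040117 × 14.876 = 0.989605
Product < 1; profitable direction is NOK → GBP → MXN → HKD → NOK.

0.9896 (arbitrage exists)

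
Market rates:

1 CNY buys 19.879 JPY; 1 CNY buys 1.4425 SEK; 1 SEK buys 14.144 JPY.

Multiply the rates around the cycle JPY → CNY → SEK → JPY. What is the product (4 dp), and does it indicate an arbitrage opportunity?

1.0263 (arbitrage exists)

Around JPY → CNY → SEK → JPY: 1 ÷ 19.879 × 1.4425 × 14.144 = 1.026345
Product > 1; profitable direction is JPY → CNY → SEK → JPY.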